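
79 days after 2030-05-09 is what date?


Start: 2030-05-09, add 79 days
May 2030 has 31 days: 31 - 9 = 22 days to May 31 -> 57 left
June 2030 has 30 days -> 27 left
July 2030: 27 <= 31 -> lands on July 27

Result: 2030-07-27


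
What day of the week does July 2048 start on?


Target: July 1, 2048
Anchor: Jan 1, 2048. With p = 2048 - 1 = 2047: (p + p//4 - p//100 + p//400) mod 7 = (2047 + 511 - 20 + 5) mod 7 = 2543 mod 7 = 2 -> Wednesday (Mon=0 ... Sun=6)
Days before July (Jan-Jun): 182 days
Weekday index = (2 + 182) mod 7 = 2

Wednesday


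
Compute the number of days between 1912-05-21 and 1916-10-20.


From 1912-05-21 to 1916-10-20
1912-05-21: days before May = 31 + 29 + 31 + 30 = 121 (1912 is a leap year); day of year = 121 + 21 = 142
1916-10-20: days before October = 31 + 29 + 31 + 30 + 31 + 30 + 31 + 31 + 30 = 274 (1916 is a leap year); day of year = 274 + 20 = 294
Rest of 1912: 366 - 142 = 224
Full years 1913 (365), 1914 (365), 1915 (365): 1095
Total = 224 + 1095 + 294 = 1613

1613 days


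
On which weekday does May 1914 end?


May 1914 has 31 days
Anchor: Jan 1, 1914. With p = 1914 - 1 = 1913: (p + p//4 - p//100 + p//400) mod 7 = (1913 + 478 - 19 + 4) mod 7 = 2376 mod 7 = 3 -> Thursday (Mon=0 ... Sun=6)
Days before May (Jan-Apr): 120; May 1 index = (3 + 120) mod 7 = 4 -> Friday
Last day offset: 31 - 1 = 30 days
Weekday index = (4 + 30) mod 7 = 6

Sunday, May 31


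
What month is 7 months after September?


September is month 9
9 + 7 = 16; wrap: 16 - 12 = 4

April


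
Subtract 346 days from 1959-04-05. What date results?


Start: 1959-04-05, subtract 346 days
Back 5 days from April 5 reaches March 31, 1959 -> 341 left
March 1959 has 31 days -> back to February 28, 1959 -> 310 left
February 1959 has 28 days -> back to January 31, 1959 -> 282 left
January 1959 has 31 days -> back to December 31, 1958 -> 251 left
December 1958 has 31 days -> back to November 30, 1958 -> 220 left
November 1958 has 30 days -> back to October 31, 1958 -> 190 left
October 1958 has 31 days -> back to September 30, 1958 -> 159 left
September 1958 has 30 days -> back to August 31, 1958 -> 129 left
August 1958 has 31 days -> back to July 31, 1958 -> 98 left
July 1958 has 31 days -> back to June 30, 1958 -> 67 left
June 1958 has 30 days -> back to May 31, 1958 -> 37 left
May 1958 has 31 days -> back to April 30, 1958 -> 6 left
April 1958: 30 - 6 = 24 -> lands on April 24

Result: 1958-04-24


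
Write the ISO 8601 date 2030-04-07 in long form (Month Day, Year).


ISO 2030-04-07 parses as year=2030, month=04, day=07
Month 4 -> April

April 7, 2030


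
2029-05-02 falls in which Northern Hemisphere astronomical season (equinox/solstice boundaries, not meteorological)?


Date: May 2
Astronomical Spring (approx.; exact equinox/solstice day varies by year): March 20 to June 20
May 2 falls within the Spring window

Spring


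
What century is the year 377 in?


Century = (year - 1) // 100 + 1
= (377 - 1) // 100 + 1
= 376 // 100 + 1
= 3 + 1

4th century


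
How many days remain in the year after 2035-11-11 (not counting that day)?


Day of year: 315 of 365
Remaining = 365 - 315

50 days


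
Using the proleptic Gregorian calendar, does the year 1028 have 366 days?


Gregorian leap year rule: divisible by 4, but not by 100, unless also by 400.
1028 is divisible by 4 but not 100 -> leap year

Yes


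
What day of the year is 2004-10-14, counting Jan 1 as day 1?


Date: October 14, 2004
Days in months 1 through 9: 274
Plus 14 days in October

Day of year: 288


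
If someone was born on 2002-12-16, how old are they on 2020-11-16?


Birth: 2002-12-16
Reference: 2020-11-16
Year difference: 2020 - 2002 = 18
Birthday not yet reached in 2020, subtract 1

17 years old


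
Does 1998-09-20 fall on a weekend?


Anchor: Jan 1, 1998. With p = 1998 - 1 = 1997: (p + p//4 - p//100 + p//400) mod 7 = (1997 + 499 - 19 + 4) mod 7 = 2481 mod 7 = 3 -> Thursday (Mon=0 ... Sun=6)
Day of year: 263; offset = 262
Weekday index = (3 + 262) mod 7 = 6 -> Sunday
Weekend days: Saturday, Sunday

Yes


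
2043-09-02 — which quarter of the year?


Month: September (month 9)
Q1: Jan-Mar, Q2: Apr-Jun, Q3: Jul-Sep, Q4: Oct-Dec

Q3


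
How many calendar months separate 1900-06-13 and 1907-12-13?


From June 1900 to December 1907
7 years * 12 = 84 months, plus 6 months = 90

90 months


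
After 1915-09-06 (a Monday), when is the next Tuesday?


Current: Monday
Target: Tuesday
Days ahead: 1

Next Tuesday: 1915-09-07


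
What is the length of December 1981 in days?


December 1981

31 days


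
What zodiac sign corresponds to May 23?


Date: May 23
Conventional tropical zodiac dates: Gemini from May 21 onward; Cancer starts June 21
May 23 falls within the Gemini range

Gemini


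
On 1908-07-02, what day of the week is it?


Date: July 2, 1908
Anchor: Jan 1, 1908. With p = 1908 - 1 = 1907: (p + p//4 - p//100 + p//400) mod 7 = (1907 + 476 - 19 + 4) mod 7 = 2368 mod 7 = 2 -> Wednesday (Mon=0 ... Sun=6)
Days before July (Jan-Jun): 182; offset = 182 + 2 - 1 = 183
Weekday index = (2 + 183) mod 7 = 3

Day of the week: Thursday


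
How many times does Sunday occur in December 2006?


December 2006 has 31 days
Anchor: Jan 1, 2006. With p = 2006 - 1 = 2005: (p + p//4 - p//100 + p//400) mod 7 = (2005 + 501 - 20 + 5) mod 7 = 2491 mod 7 = 6 -> Sunday (Mon=0 ... Sun=6)
Days before December (Jan-Nov): 334; December 1 index = (6 + 334) mod 7 = 4 -> Friday
First Sunday is December 3
Sundays: 3, 10, 17, 24, 31

5 Sundays


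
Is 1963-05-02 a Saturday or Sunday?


Anchor: Jan 1, 1963. With p = 1963 - 1 = 1962: (p + p//4 - p//100 + p//400) mod 7 = (1962 + 490 - 19 + 4) mod 7 = 2437 mod 7 = 1 -> Tuesday (Mon=0 ... Sun=6)
Day of year: 122; offset = 121
Weekday index = (1 + 121) mod 7 = 3 -> Thursday
Weekend days: Saturday, Sunday

No


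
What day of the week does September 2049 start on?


Target: September 1, 2049
Anchor: Jan 1, 2049. With p = 2049 - 1 = 2048: (p + p//4 - p//100 + p//400) mod 7 = (2048 + 512 - 20 + 5) mod 7 = 2545 mod 7 = 4 -> Friday (Mon=0 ... Sun=6)
Days before September (Jan-Aug): 243 days
Weekday index = (4 + 243) mod 7 = 2

Wednesday


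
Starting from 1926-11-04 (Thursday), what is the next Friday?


Current: Thursday
Target: Friday
Days ahead: 1

Next Friday: 1926-11-05


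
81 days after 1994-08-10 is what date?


Start: 1994-08-10, add 81 days
August 1994 has 31 days: 31 - 10 = 21 days to August 31 -> 60 left
September 1994 has 30 days -> 30 left
October 1994: 30 <= 31 -> lands on October 30

Result: 1994-10-30


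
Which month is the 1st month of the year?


Month 1 of 12

January


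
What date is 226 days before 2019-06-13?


Start: 2019-06-13, subtract 226 days
Back 13 days from June 13 reaches May 31, 2019 -> 213 left
May 2019 has 31 days -> back to April 30, 2019 -> 182 left
April 2019 has 30 days -> back to March 31, 2019 -> 152 left
March 2019 has 31 days -> back to February 28, 2019 -> 121 left
February 2019 has 28 days -> back to January 31, 2019 -> 93 left
January 2019 has 31 days -> back to December 31, 2018 -> 62 left
December 2018 has 31 days -> back to November 30, 2018 -> 31 left
November 2018 has 30 days -> back to October 31, 2018 -> 1 left
October 2018: 31 - 1 = 30 -> lands on October 30

Result: 2018-10-30


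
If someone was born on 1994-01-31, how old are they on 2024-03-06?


Birth: 1994-01-31
Reference: 2024-03-06
Year difference: 2024 - 1994 = 30

30 years old


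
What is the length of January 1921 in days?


January 1921

31 days


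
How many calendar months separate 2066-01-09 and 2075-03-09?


From January 2066 to March 2075
9 years * 12 = 108 months, plus 2 months = 110

110 months


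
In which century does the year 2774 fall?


Century = (year - 1) // 100 + 1
= (2774 - 1) // 100 + 1
= 2773 // 100 + 1
= 27 + 1

28th century


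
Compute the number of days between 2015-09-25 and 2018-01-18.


From 2015-09-25 to 2018-01-18
2015-09-25: days before September = 31 + 28 + 31 + 30 + 31 + 30 + 31 + 31 = 243 (2015 is not a leap year); day of year = 243 + 25 = 268
2018-01-18: day of year = 18
Rest of 2015: 365 - 268 = 97
Full years 2016 (366), 2017 (365): 731
Total = 97 + 731 + 18 = 846

846 days


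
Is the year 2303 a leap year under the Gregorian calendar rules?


Gregorian leap year rule: divisible by 4, but not by 100, unless also by 400.
2303 is not divisible by 4 -> not a leap year

No


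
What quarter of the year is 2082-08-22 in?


Month: August (month 8)
Q1: Jan-Mar, Q2: Apr-Jun, Q3: Jul-Sep, Q4: Oct-Dec

Q3


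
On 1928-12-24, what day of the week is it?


Date: December 24, 1928
Anchor: Jan 1, 1928. With p = 1928 - 1 = 1927: (p + p//4 - p//100 + p//400) mod 7 = (1927 + 481 - 19 + 4) mod 7 = 2393 mod 7 = 6 -> Sunday (Mon=0 ... Sun=6)
Days before December (Jan-Nov): 335; offset = 335 + 24 - 1 = 358
Weekday index = (6 + 358) mod 7 = 0

Day of the week: Monday


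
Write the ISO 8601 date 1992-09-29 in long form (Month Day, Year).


ISO 1992-09-29 parses as year=1992, month=09, day=29
Month 9 -> September

September 29, 1992


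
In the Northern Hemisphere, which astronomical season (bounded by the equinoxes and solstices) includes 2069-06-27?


Date: June 27
Astronomical Summer (approx.; exact equinox/solstice day varies by year): June 21 to September 21
June 27 falls within the Summer window

Summer


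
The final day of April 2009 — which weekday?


April 2009 has 30 days
Anchor: Jan 1, 2009. With p = 2009 - 1 = 2008: (p + p//4 - p//100 + p//400) mod 7 = (2008 + 502 - 20 + 5) mod 7 = 2495 mod 7 = 3 -> Thursday (Mon=0 ... Sun=6)
Days before April (Jan-Mar): 90; April 1 index = (3 + 90) mod 7 = 2 -> Wednesday
Last day offset: 30 - 1 = 29 days
Weekday index = (2 + 29) mod 7 = 3

Thursday, April 30


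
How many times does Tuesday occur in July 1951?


July 1951 has 31 days
Anchor: Jan 1, 1951. With p = 1951 - 1 = 1950: (p + p//4 - p//100 + p//400) mod 7 = (1950 + 487 - 19 + 4) mod 7 = 2422 mod 7 = 0 -> Monday (Mon=0 ... Sun=6)
Days before July (Jan-Jun): 181; July 1 index = (0 + 181) mod 7 = 6 -> Sunday
First Tuesday is July 3
Tuesdays: 3, 10, 17, 24, 31

5 Tuesdays


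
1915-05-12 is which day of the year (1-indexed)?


Date: May 12, 1915
Days in months 1 through 4: 120
Plus 12 days in May

Day of year: 132


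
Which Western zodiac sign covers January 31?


Date: January 31
Conventional tropical zodiac dates: Aquarius from January 20 onward; Pisces starts February 19
January 31 falls within the Aquarius range

Aquarius


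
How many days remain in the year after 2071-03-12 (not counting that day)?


Day of year: 71 of 365
Remaining = 365 - 71

294 days


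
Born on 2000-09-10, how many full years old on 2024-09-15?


Birth: 2000-09-10
Reference: 2024-09-15
Year difference: 2024 - 2000 = 24

24 years old


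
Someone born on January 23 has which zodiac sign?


Date: January 23
Conventional tropical zodiac dates: Aquarius from January 20 onward; Pisces starts February 19
January 23 falls within the Aquarius range

Aquarius


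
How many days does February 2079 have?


February 2079 (leap year: no)

28 days


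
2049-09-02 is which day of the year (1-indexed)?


Date: September 2, 2049
Days in months 1 through 8: 243
Plus 2 days in September

Day of year: 245


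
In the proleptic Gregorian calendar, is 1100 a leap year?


Gregorian leap year rule: divisible by 4, but not by 100, unless also by 400.
1100 is divisible by 100 but not 400 -> not a leap year

No


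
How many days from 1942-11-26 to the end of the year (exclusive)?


Day of year: 330 of 365
Remaining = 365 - 330

35 days


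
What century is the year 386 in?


Century = (year - 1) // 100 + 1
= (386 - 1) // 100 + 1
= 385 // 100 + 1
= 3 + 1

4th century


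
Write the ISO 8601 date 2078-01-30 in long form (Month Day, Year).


ISO 2078-01-30 parses as year=2078, month=01, day=30
Month 1 -> January

January 30, 2078


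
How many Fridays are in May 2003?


May 2003 has 31 days
Anchor: Jan 1, 2003. With p = 2003 - 1 = 2002: (p + p//4 - p//100 + p//400) mod 7 = (2002 + 500 - 20 + 5) mod 7 = 2487 mod 7 = 2 -> Wednesday (Mon=0 ... Sun=6)
Days before May (Jan-Apr): 120; May 1 index = (2 + 120) mod 7 = 3 -> Thursday
First Friday is May 2
Fridays: 2, 9, 16, 23, 30

5 Fridays


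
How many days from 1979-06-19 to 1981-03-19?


From 1979-06-19 to 1981-03-19
1979-06-19: days before June = 31 + 28 + 31 + 30 + 31 = 151 (1979 is not a leap year); day of year = 151 + 19 = 170
1981-03-19: days before March = 31 + 28 = 59 (1981 is not a leap year); day of year = 59 + 19 = 78
Rest of 1979: 365 - 170 = 195
Full years 1980 (366): 366
Total = 195 + 366 + 78 = 639

639 days


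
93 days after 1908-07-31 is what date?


Start: 1908-07-31, add 93 days
July 31 is the last day of July 1908 -> 93 left
August 1908 has 31 days -> 62 left
September 1908 has 30 days -> 32 left
October 1908 has 31 days -> 1 left
November 1908: 1 <= 30 -> lands on November 1

Result: 1908-11-01


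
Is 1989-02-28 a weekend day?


Anchor: Jan 1, 1989. With p = 1989 - 1 = 1988: (p + p//4 - p//100 + p//400) mod 7 = (1988 + 497 - 19 + 4) mod 7 = 2470 mod 7 = 6 -> Sunday (Mon=0 ... Sun=6)
Day of year: 59; offset = 58
Weekday index = (6 + 58) mod 7 = 1 -> Tuesday
Weekend days: Saturday, Sunday

No


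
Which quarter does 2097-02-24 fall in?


Month: February (month 2)
Q1: Jan-Mar, Q2: Apr-Jun, Q3: Jul-Sep, Q4: Oct-Dec

Q1


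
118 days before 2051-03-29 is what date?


Start: 2051-03-29, subtract 118 days
Back 29 days from March 29 reaches February 28, 2051 -> 89 left
February 2051 has 28 days -> back to January 31, 2051 -> 61 left
January 2051 has 31 days -> back to December 31, 2050 -> 30 left
December 2050: 31 - 30 = 1 -> lands on December 1

Result: 2050-12-01


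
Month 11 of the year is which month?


Month 11 of 12

November


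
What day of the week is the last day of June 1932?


June 1932 has 30 days
Anchor: Jan 1, 1932. With p = 1932 - 1 = 1931: (p + p//4 - p//100 + p//400) mod 7 = (1931 + 482 - 19 + 4) mod 7 = 2398 mod 7 = 4 -> Friday (Mon=0 ... Sun=6)
Days before June (Jan-May): 152; June 1 index = (4 + 152) mod 7 = 2 -> Wednesday
Last day offset: 30 - 1 = 29 days
Weekday index = (2 + 29) mod 7 = 3

Thursday, June 30


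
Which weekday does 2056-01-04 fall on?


Date: January 4, 2056
Anchor: Jan 1, 2056. With p = 2056 - 1 = 2055: (p + p//4 - p//100 + p//400) mod 7 = (2055 + 513 - 20 + 5) mod 7 = 2553 mod 7 = 5 -> Saturday (Mon=0 ... Sun=6)
Days into year = 4 - 1 = 3
Weekday index = (5 + 3) mod 7 = 1

Day of the week: Tuesday


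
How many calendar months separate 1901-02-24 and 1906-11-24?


From February 1901 to November 1906
5 years * 12 = 60 months, plus 9 months = 69

69 months


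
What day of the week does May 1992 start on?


Target: May 1, 1992
Anchor: Jan 1, 1992. With p = 1992 - 1 = 1991: (p + p//4 - p//100 + p//400) mod 7 = (1991 + 497 - 19 + 4) mod 7 = 2473 mod 7 = 2 -> Wednesday (Mon=0 ... Sun=6)
Days before May (Jan-Apr): 121 days
Weekday index = (2 + 121) mod 7 = 4

Friday


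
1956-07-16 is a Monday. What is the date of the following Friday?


Current: Monday
Target: Friday
Days ahead: 4

Next Friday: 1956-07-20


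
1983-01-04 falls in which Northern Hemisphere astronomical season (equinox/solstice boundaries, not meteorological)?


Date: January 4
Astronomical Winter (approx.; exact equinox/solstice day varies by year): December 21 to March 19
January 4 falls within the Winter window

Winter


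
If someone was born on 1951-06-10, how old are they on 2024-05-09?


Birth: 1951-06-10
Reference: 2024-05-09
Year difference: 2024 - 1951 = 73
Birthday not yet reached in 2024, subtract 1

72 years old


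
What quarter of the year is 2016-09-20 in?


Month: September (month 9)
Q1: Jan-Mar, Q2: Apr-Jun, Q3: Jul-Sep, Q4: Oct-Dec

Q3


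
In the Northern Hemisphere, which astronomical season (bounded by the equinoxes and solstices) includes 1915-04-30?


Date: April 30
Astronomical Spring (approx.; exact equinox/solstice day varies by year): March 20 to June 20
April 30 falls within the Spring window

Spring


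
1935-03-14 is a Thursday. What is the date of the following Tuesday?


Current: Thursday
Target: Tuesday
Days ahead: 5

Next Tuesday: 1935-03-19


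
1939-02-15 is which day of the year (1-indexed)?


Date: February 15, 1939
Days in months 1 through 1: 31
Plus 15 days in February

Day of year: 46


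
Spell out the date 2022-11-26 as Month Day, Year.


ISO 2022-11-26 parses as year=2022, month=11, day=26
Month 11 -> November

November 26, 2022


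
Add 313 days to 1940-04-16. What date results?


Start: 1940-04-16, add 313 days
April 1940 has 30 days: 30 - 16 = 14 days to April 30 -> 299 left
May 1940 has 31 days -> 268 left
June 1940 has 30 days -> 238 left
July 1940 has 31 days -> 207 left
August 1940 has 31 days -> 176 left
September 1940 has 30 days -> 146 left
October 1940 has 31 days -> 115 left
November 1940 has 30 days -> 85 left
December 1940 has 31 days -> 54 left
January 1941 has 31 days -> 23 left
February 1941: 23 <= 28 -> lands on February 23

Result: 1941-02-23


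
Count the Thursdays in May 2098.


May 2098 has 31 days
Anchor: Jan 1, 2098. With p = 2098 - 1 = 2097: (p + p//4 - p//100 + p//400) mod 7 = (2097 + 524 - 20 + 5) mod 7 = 2606 mod 7 = 2 -> Wednesday (Mon=0 ... Sun=6)
Days before May (Jan-Apr): 120; May 1 index = (2 + 120) mod 7 = 3 -> Thursday
First Thursday is May 1
Thursdays: 1, 8, 15, 22, 29

5 Thursdays


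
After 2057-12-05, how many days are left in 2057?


Day of year: 339 of 365
Remaining = 365 - 339

26 days


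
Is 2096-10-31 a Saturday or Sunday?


Anchor: Jan 1, 2096. With p = 2096 - 1 = 2095: (p + p//4 - p//100 + p//400) mod 7 = (2095 + 523 - 20 + 5) mod 7 = 2603 mod 7 = 6 -> Sunday (Mon=0 ... Sun=6)
Day of year: 305; offset = 304
Weekday index = (6 + 304) mod 7 = 2 -> Wednesday
Weekend days: Saturday, Sunday

No


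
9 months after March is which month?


March is month 3
3 + 9 = 12

December


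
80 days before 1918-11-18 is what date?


Start: 1918-11-18, subtract 80 days
Back 18 days from November 18 reaches October 31, 1918 -> 62 left
October 1918 has 31 days -> back to September 30, 1918 -> 31 left
September 1918 has 30 days -> back to August 31, 1918 -> 1 left
August 1918: 31 - 1 = 30 -> lands on August 30

Result: 1918-08-30


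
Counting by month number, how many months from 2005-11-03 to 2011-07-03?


From November 2005 to July 2011
6 years * 12 = 72 months, minus 4 months = 68

68 months


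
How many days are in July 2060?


July 2060

31 days


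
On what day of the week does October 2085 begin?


Target: October 1, 2085
Anchor: Jan 1, 2085. With p = 2085 - 1 = 2084: (p + p//4 - p//100 + p//400) mod 7 = (2084 + 521 - 20 + 5) mod 7 = 2590 mod 7 = 0 -> Monday (Mon=0 ... Sun=6)
Days before October (Jan-Sep): 273 days
Weekday index = (0 + 273) mod 7 = 0

Monday


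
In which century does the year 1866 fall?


Century = (year - 1) // 100 + 1
= (1866 - 1) // 100 + 1
= 1865 // 100 + 1
= 18 + 1

19th century


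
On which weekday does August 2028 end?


August 2028 has 31 days
Anchor: Jan 1, 2028. With p = 2028 - 1 = 2027: (p + p//4 - p//100 + p//400) mod 7 = (2027 + 506 - 20 + 5) mod 7 = 2518 mod 7 = 5 -> Saturday (Mon=0 ... Sun=6)
Days before August (Jan-Jul): 213; August 1 index = (5 + 213) mod 7 = 1 -> Tuesday
Last day offset: 31 - 1 = 30 days
Weekday index = (1 + 30) mod 7 = 3

Thursday, August 31


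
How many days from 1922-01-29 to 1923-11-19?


From 1922-01-29 to 1923-11-19
1922-01-29: day of year = 29
1923-11-19: days before November = 31 + 28 + 31 + 30 + 31 + 30 + 31 + 31 + 30 + 31 = 304 (1923 is not a leap year); day of year = 304 + 19 = 323
Rest of 1922: 365 - 29 = 336
Total = 336 + 323 = 659

659 days


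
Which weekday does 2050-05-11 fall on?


Date: May 11, 2050
Anchor: Jan 1, 2050. With p = 2050 - 1 = 2049: (p + p//4 - p//100 + p//400) mod 7 = (2049 + 512 - 20 + 5) mod 7 = 2546 mod 7 = 5 -> Saturday (Mon=0 ... Sun=6)
Days before May (Jan-Apr): 120; offset = 120 + 11 - 1 = 130
Weekday index = (5 + 130) mod 7 = 2

Day of the week: Wednesday


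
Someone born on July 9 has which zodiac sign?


Date: July 9
Conventional tropical zodiac dates: Cancer from June 21 onward; Leo starts July 23
July 9 falls within the Cancer range

Cancer


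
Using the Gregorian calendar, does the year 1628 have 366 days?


Gregorian leap year rule: divisible by 4, but not by 100, unless also by 400.
1628 is divisible by 4 but not 100 -> leap year

Yes


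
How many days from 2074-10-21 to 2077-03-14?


From 2074-10-21 to 2077-03-14
2074-10-21: days before October = 31 + 28 + 31 + 30 + 31 + 30 + 31 + 31 + 30 = 273 (2074 is not a leap year); day of year = 273 + 21 = 294
2077-03-14: days before March = 31 + 28 = 59 (2077 is not a leap year); day of year = 59 + 14 = 73
Rest of 2074: 365 - 294 = 71
Full years 2075 (365), 2076 (366): 731
Total = 71 + 731 + 73 = 875

875 days


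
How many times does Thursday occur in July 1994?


July 1994 has 31 days
Anchor: Jan 1, 1994. With p = 1994 - 1 = 1993: (p + p//4 - p//100 + p//400) mod 7 = (1993 + 498 - 19 + 4) mod 7 = 2476 mod 7 = 5 -> Saturday (Mon=0 ... Sun=6)
Days before July (Jan-Jun): 181; July 1 index = (5 + 181) mod 7 = 4 -> Friday
First Thursday is July 7
Thursdays: 7, 14, 21, 28

4 Thursdays


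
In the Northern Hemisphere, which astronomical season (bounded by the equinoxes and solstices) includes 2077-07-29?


Date: July 29
Astronomical Summer (approx.; exact equinox/solstice day varies by year): June 21 to September 21
July 29 falls within the Summer window

Summer


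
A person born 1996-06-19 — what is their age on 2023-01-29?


Birth: 1996-06-19
Reference: 2023-01-29
Year difference: 2023 - 1996 = 27
Birthday not yet reached in 2023, subtract 1

26 years old


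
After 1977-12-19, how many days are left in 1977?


Day of year: 353 of 365
Remaining = 365 - 353

12 days


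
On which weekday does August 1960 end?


August 1960 has 31 days
Anchor: Jan 1, 1960. With p = 1960 - 1 = 1959: (p + p//4 - p//100 + p//400) mod 7 = (1959 + 489 - 19 + 4) mod 7 = 2433 mod 7 = 4 -> Friday (Mon=0 ... Sun=6)
Days before August (Jan-Jul): 213; August 1 index = (4 + 213) mod 7 = 0 -> Monday
Last day offset: 31 - 1 = 30 days
Weekday index = (0 + 30) mod 7 = 2

Wednesday, August 31


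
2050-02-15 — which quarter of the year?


Month: February (month 2)
Q1: Jan-Mar, Q2: Apr-Jun, Q3: Jul-Sep, Q4: Oct-Dec

Q1


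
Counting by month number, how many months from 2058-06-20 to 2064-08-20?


From June 2058 to August 2064
6 years * 12 = 72 months, plus 2 months = 74

74 months


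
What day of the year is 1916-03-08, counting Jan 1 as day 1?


Date: March 8, 1916
Days in months 1 through 2: 60
Plus 8 days in March

Day of year: 68


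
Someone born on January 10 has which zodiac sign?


Date: January 10
Conventional tropical zodiac dates: Capricorn from December 22 onward; Aquarius starts January 20
January 10 falls within the Capricorn range

Capricorn


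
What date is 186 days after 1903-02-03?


Start: 1903-02-03, add 186 days
February 1903 has 28 days: 28 - 3 = 25 days to February 28 -> 161 left
March 1903 has 31 days -> 130 left
April 1903 has 30 days -> 100 left
May 1903 has 31 days -> 69 left
June 1903 has 30 days -> 39 left
July 1903 has 31 days -> 8 left
August 1903: 8 <= 31 -> lands on August 8

Result: 1903-08-08


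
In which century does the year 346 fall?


Century = (year - 1) // 100 + 1
= (346 - 1) // 100 + 1
= 345 // 100 + 1
= 3 + 1

4th century


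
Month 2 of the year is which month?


Month 2 of 12

February


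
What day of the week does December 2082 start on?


Target: December 1, 2082
Anchor: Jan 1, 2082. With p = 2082 - 1 = 2081: (p + p//4 - p//100 + p//400) mod 7 = (2081 + 520 - 20 + 5) mod 7 = 2586 mod 7 = 3 -> Thursday (Mon=0 ... Sun=6)
Days before December (Jan-Nov): 334 days
Weekday index = (3 + 334) mod 7 = 1

Tuesday


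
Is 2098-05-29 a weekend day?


Anchor: Jan 1, 2098. With p = 2098 - 1 = 2097: (p + p//4 - p//100 + p//400) mod 7 = (2097 + 524 - 20 + 5) mod 7 = 2606 mod 7 = 2 -> Wednesday (Mon=0 ... Sun=6)
Day of year: 149; offset = 148
Weekday index = (2 + 148) mod 7 = 3 -> Thursday
Weekend days: Saturday, Sunday

No


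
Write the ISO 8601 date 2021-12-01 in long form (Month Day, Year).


ISO 2021-12-01 parses as year=2021, month=12, day=01
Month 12 -> December

December 1, 2021


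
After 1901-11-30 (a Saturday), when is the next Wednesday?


Current: Saturday
Target: Wednesday
Days ahead: 4

Next Wednesday: 1901-12-04


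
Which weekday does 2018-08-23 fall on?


Date: August 23, 2018
Anchor: Jan 1, 2018. With p = 2018 - 1 = 2017: (p + p//4 - p//100 + p//400) mod 7 = (2017 + 504 - 20 + 5) mod 7 = 2506 mod 7 = 0 -> Monday (Mon=0 ... Sun=6)
Days before August (Jan-Jul): 212; offset = 212 + 23 - 1 = 234
Weekday index = (0 + 234) mod 7 = 3

Day of the week: Thursday


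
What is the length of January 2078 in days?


January 2078

31 days


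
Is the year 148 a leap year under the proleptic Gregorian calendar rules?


Gregorian leap year rule: divisible by 4, but not by 100, unless also by 400.
148 is divisible by 4 but not 100 -> leap year

Yes


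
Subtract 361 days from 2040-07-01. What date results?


Start: 2040-07-01, subtract 361 days
Back 1 day from July 1 reaches June 30, 2040 -> 360 left
June 2040 has 30 days -> back to May 31, 2040 -> 330 left
May 2040 has 31 days -> back to April 30, 2040 -> 299 left
April 2040 has 30 days -> back to March 31, 2040 -> 269 left
March 2040 has 31 days -> back to February 29, 2040 -> 238 left
February 2040 has 29 days -> back to January 31, 2040 -> 209 left
January 2040 has 31 days -> back to December 31, 2039 -> 178 left
December 2039 has 31 days -> back to November 30, 2039 -> 147 left
November 2039 has 30 days -> back to October 31, 2039 -> 117 left
October 2039 has 31 days -> back to September 30, 2039 -> 86 left
September 2039 has 30 days -> back to August 31, 2039 -> 56 left
August 2039 has 31 days -> back to July 31, 2039 -> 25 left
July 2039: 31 - 25 = 6 -> lands on July 6

Result: 2039-07-06


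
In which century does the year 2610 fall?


Century = (year - 1) // 100 + 1
= (2610 - 1) // 100 + 1
= 2609 // 100 + 1
= 26 + 1

27th century


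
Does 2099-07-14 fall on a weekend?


Anchor: Jan 1, 2099. With p = 2099 - 1 = 2098: (p + p//4 - p//100 + p//400) mod 7 = (2098 + 524 - 20 + 5) mod 7 = 2607 mod 7 = 3 -> Thursday (Mon=0 ... Sun=6)
Day of year: 195; offset = 194
Weekday index = (3 + 194) mod 7 = 1 -> Tuesday
Weekend days: Saturday, Sunday

No


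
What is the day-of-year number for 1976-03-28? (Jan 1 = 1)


Date: March 28, 1976
Days in months 1 through 2: 60
Plus 28 days in March

Day of year: 88


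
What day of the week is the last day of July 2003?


July 2003 has 31 days
Anchor: Jan 1, 2003. With p = 2003 - 1 = 2002: (p + p//4 - p//100 + p//400) mod 7 = (2002 + 500 - 20 + 5) mod 7 = 2487 mod 7 = 2 -> Wednesday (Mon=0 ... Sun=6)
Days before July (Jan-Jun): 181; July 1 index = (2 + 181) mod 7 = 1 -> Tuesday
Last day offset: 31 - 1 = 30 days
Weekday index = (1 + 30) mod 7 = 3

Thursday, July 31


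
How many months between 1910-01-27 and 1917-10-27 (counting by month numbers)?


From January 1910 to October 1917
7 years * 12 = 84 months, plus 9 months = 93

93 months


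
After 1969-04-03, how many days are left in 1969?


Day of year: 93 of 365
Remaining = 365 - 93

272 days


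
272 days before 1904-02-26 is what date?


Start: 1904-02-26, subtract 272 days
Back 26 days from February 26 reaches January 31, 1904 -> 246 left
January 1904 has 31 days -> back to December 31, 1903 -> 215 left
December 1903 has 31 days -> back to November 30, 1903 -> 184 left
November 1903 has 30 days -> back to October 31, 1903 -> 154 left
October 1903 has 31 days -> back to September 30, 1903 -> 123 left
September 1903 has 30 days -> back to August 31, 1903 -> 93 left
August 1903 has 31 days -> back to July 31, 1903 -> 62 left
July 1903 has 31 days -> back to June 30, 1903 -> 31 left
June 1903 has 30 days -> back to May 31, 1903 -> 1 left
May 1903: 31 - 1 = 30 -> lands on May 30

Result: 1903-05-30


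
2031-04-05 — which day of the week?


Date: April 5, 2031
Anchor: Jan 1, 2031. With p = 2031 - 1 = 2030: (p + p//4 - p//100 + p//400) mod 7 = (2030 + 507 - 20 + 5) mod 7 = 2522 mod 7 = 2 -> Wednesday (Mon=0 ... Sun=6)
Days before April (Jan-Mar): 90; offset = 90 + 5 - 1 = 94
Weekday index = (2 + 94) mod 7 = 5

Day of the week: Saturday


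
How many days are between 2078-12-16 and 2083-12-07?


From 2078-12-16 to 2083-12-07
2078-12-16: days before December = 31 + 28 + 31 + 30 + 31 + 30 + 31 + 31 + 30 + 31 + 30 = 334 (2078 is not a leap year); day of year = 334 + 16 = 350
2083-12-07: days before December = 31 + 28 + 31 + 30 + 31 + 30 + 31 + 31 + 30 + 31 + 30 = 334 (2083 is not a leap year); day of year = 334 + 7 = 341
Rest of 2078: 365 - 350 = 15
Full years 2079 (365), 2080 (366), 2081 (365), 2082 (365): 1461
Total = 15 + 1461 + 341 = 1817

1817 days


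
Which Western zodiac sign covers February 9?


Date: February 9
Conventional tropical zodiac dates: Aquarius from January 20 onward; Pisces starts February 19
February 9 falls within the Aquarius range

Aquarius


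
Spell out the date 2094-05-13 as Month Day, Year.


ISO 2094-05-13 parses as year=2094, month=05, day=13
Month 5 -> May

May 13, 2094


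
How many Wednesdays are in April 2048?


April 2048 has 30 days
Anchor: Jan 1, 2048. With p = 2048 - 1 = 2047: (p + p//4 - p//100 + p//400) mod 7 = (2047 + 511 - 20 + 5) mod 7 = 2543 mod 7 = 2 -> Wednesday (Mon=0 ... Sun=6)
Days before April (Jan-Mar): 91; April 1 index = (2 + 91) mod 7 = 2 -> Wednesday
First Wednesday is April 1
Wednesdays: 1, 8, 15, 22, 29

5 Wednesdays


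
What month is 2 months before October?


October is month 10
10 - 2 = 8

August


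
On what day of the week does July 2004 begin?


Target: July 1, 2004
Anchor: Jan 1, 2004. With p = 2004 - 1 = 2003: (p + p//4 - p//100 + p//400) mod 7 = (2003 + 500 - 20 + 5) mod 7 = 2488 mod 7 = 3 -> Thursday (Mon=0 ... Sun=6)
Days before July (Jan-Jun): 182 days
Weekday index = (3 + 182) mod 7 = 3

Thursday


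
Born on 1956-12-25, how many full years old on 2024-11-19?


Birth: 1956-12-25
Reference: 2024-11-19
Year difference: 2024 - 1956 = 68
Birthday not yet reached in 2024, subtract 1

67 years old


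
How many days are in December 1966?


December 1966

31 days


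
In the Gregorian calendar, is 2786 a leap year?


Gregorian leap year rule: divisible by 4, but not by 100, unless also by 400.
2786 is not divisible by 4 -> not a leap year

No


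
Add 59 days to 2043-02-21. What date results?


Start: 2043-02-21, add 59 days
February 2043 has 28 days: 28 - 21 = 7 days to February 28 -> 52 left
March 2043 has 31 days -> 21 left
April 2043: 21 <= 30 -> lands on April 21

Result: 2043-04-21


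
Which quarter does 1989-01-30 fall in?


Month: January (month 1)
Q1: Jan-Mar, Q2: Apr-Jun, Q3: Jul-Sep, Q4: Oct-Dec

Q1


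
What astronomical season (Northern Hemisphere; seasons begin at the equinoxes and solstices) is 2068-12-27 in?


Date: December 27
Astronomical Winter (approx.; exact equinox/solstice day varies by year): December 21 to March 19
December 27 falls within the Winter window

Winter


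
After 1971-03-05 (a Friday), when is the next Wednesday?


Current: Friday
Target: Wednesday
Days ahead: 5

Next Wednesday: 1971-03-10


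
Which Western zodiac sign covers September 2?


Date: September 2
Conventional tropical zodiac dates: Virgo from August 23 onward; Libra starts September 23
September 2 falls within the Virgo range

Virgo


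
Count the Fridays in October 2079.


October 2079 has 31 days
Anchor: Jan 1, 2079. With p = 2079 - 1 = 2078: (p + p//4 - p//100 + p//400) mod 7 = (2078 + 519 - 20 + 5) mod 7 = 2582 mod 7 = 6 -> Sunday (Mon=0 ... Sun=6)
Days before October (Jan-Sep): 273; October 1 index = (6 + 273) mod 7 = 6 -> Sunday
First Friday is October 6
Fridays: 6, 13, 20, 27

4 Fridays


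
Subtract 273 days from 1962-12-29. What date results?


Start: 1962-12-29, subtract 273 days
Back 29 days from December 29 reaches November 30, 1962 -> 244 left
November 1962 has 30 days -> back to October 31, 1962 -> 214 left
October 1962 has 31 days -> back to September 30, 1962 -> 183 left
September 1962 has 30 days -> back to August 31, 1962 -> 153 left
August 1962 has 31 days -> back to July 31, 1962 -> 122 left
July 1962 has 31 days -> back to June 30, 1962 -> 91 left
June 1962 has 30 days -> back to May 31, 1962 -> 61 left
May 1962 has 31 days -> back to April 30, 1962 -> 30 left
April 1962 has 30 days -> back to March 31, 1962 -> 0 left
March 1962: 31 - 0 = 31 -> lands on March 31

Result: 1962-03-31


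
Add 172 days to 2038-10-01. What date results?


Start: 2038-10-01, add 172 days
October 2038 has 31 days: 31 - 1 = 30 days to October 31 -> 142 left
November 2038 has 30 days -> 112 left
December 2038 has 31 days -> 81 left
January 2039 has 31 days -> 50 left
February 2039 has 28 days -> 22 left
March 2039: 22 <= 31 -> lands on March 22

Result: 2039-03-22


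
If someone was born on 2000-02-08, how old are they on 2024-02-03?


Birth: 2000-02-08
Reference: 2024-02-03
Year difference: 2024 - 2000 = 24
Birthday not yet reached in 2024, subtract 1

23 years old


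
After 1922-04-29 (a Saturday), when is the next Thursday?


Current: Saturday
Target: Thursday
Days ahead: 5

Next Thursday: 1922-05-04


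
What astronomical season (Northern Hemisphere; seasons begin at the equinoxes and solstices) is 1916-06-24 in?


Date: June 24
Astronomical Summer (approx.; exact equinox/solstice day varies by year): June 21 to September 21
June 24 falls within the Summer window

Summer


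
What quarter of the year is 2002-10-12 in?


Month: October (month 10)
Q1: Jan-Mar, Q2: Apr-Jun, Q3: Jul-Sep, Q4: Oct-Dec

Q4


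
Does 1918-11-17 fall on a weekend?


Anchor: Jan 1, 1918. With p = 1918 - 1 = 1917: (p + p//4 - p//100 + p//400) mod 7 = (1917 + 479 - 19 + 4) mod 7 = 2381 mod 7 = 1 -> Tuesday (Mon=0 ... Sun=6)
Day of year: 321; offset = 320
Weekday index = (1 + 320) mod 7 = 6 -> Sunday
Weekend days: Saturday, Sunday

Yes


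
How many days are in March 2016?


March 2016

31 days


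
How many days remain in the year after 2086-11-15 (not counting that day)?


Day of year: 319 of 365
Remaining = 365 - 319

46 days


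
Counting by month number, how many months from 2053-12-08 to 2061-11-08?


From December 2053 to November 2061
8 years * 12 = 96 months, minus 1 month = 95

95 months


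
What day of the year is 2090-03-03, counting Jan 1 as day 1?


Date: March 3, 2090
Days in months 1 through 2: 59
Plus 3 days in March

Day of year: 62


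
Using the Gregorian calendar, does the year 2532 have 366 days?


Gregorian leap year rule: divisible by 4, but not by 100, unless also by 400.
2532 is divisible by 4 but not 100 -> leap year

Yes


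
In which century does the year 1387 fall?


Century = (year - 1) // 100 + 1
= (1387 - 1) // 100 + 1
= 1386 // 100 + 1
= 13 + 1

14th century


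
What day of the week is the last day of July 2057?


July 2057 has 31 days
Anchor: Jan 1, 2057. With p = 2057 - 1 = 2056: (p + p//4 - p//100 + p//400) mod 7 = (2056 + 514 - 20 + 5) mod 7 = 2555 mod 7 = 0 -> Monday (Mon=0 ... Sun=6)
Days before July (Jan-Jun): 181; July 1 index = (0 + 181) mod 7 = 6 -> Sunday
Last day offset: 31 - 1 = 30 days
Weekday index = (6 + 30) mod 7 = 1

Tuesday, July 31


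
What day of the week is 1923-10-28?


Date: October 28, 1923
Anchor: Jan 1, 1923. With p = 1923 - 1 = 1922: (p + p//4 - p//100 + p//400) mod 7 = (1922 + 480 - 19 + 4) mod 7 = 2387 mod 7 = 0 -> Monday (Mon=0 ... Sun=6)
Days before October (Jan-Sep): 273; offset = 273 + 28 - 1 = 300
Weekday index = (0 + 300) mod 7 = 6

Day of the week: Sunday


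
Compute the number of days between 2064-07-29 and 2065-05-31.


From 2064-07-29 to 2065-05-31
2064-07-29: days before July = 31 + 29 + 31 + 30 + 31 + 30 = 182 (2064 is a leap year); day of year = 182 + 29 = 211
2065-05-31: days before May = 31 + 28 + 31 + 30 = 120 (2065 is not a leap year); day of year = 120 + 31 = 151
Rest of 2064: 366 - 211 = 155
Total = 155 + 151 = 306

306 days


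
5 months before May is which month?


May is month 5
5 - 5 = 0; wrap: 0 + 12 = 12

December


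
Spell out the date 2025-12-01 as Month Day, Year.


ISO 2025-12-01 parses as year=2025, month=12, day=01
Month 12 -> December

December 1, 2025


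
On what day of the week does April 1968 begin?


Target: April 1, 1968
Anchor: Jan 1, 1968. With p = 1968 - 1 = 1967: (p + p//4 - p//100 + p//400) mod 7 = (1967 + 491 - 19 + 4) mod 7 = 2443 mod 7 = 0 -> Monday (Mon=0 ... Sun=6)
Days before April (Jan-Mar): 91 days
Weekday index = (0 + 91) mod 7 = 0

Monday


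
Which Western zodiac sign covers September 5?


Date: September 5
Conventional tropical zodiac dates: Virgo from August 23 onward; Libra starts September 23
September 5 falls within the Virgo range

Virgo


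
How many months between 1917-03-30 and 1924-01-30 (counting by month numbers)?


From March 1917 to January 1924
7 years * 12 = 84 months, minus 2 months = 82

82 months


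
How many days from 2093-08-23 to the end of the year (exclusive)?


Day of year: 235 of 365
Remaining = 365 - 235

130 days


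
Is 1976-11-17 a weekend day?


Anchor: Jan 1, 1976. With p = 1976 - 1 = 1975: (p + p//4 - p//100 + p//400) mod 7 = (1975 + 493 - 19 + 4) mod 7 = 2453 mod 7 = 3 -> Thursday (Mon=0 ... Sun=6)
Day of year: 322; offset = 321
Weekday index = (3 + 321) mod 7 = 2 -> Wednesday
Weekend days: Saturday, Sunday

No


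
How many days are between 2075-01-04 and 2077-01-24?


From 2075-01-04 to 2077-01-24
2075-01-04: day of year = 4
2077-01-24: day of year = 24
Rest of 2075: 365 - 4 = 361
Full years 2076 (366): 366
Total = 361 + 366 + 24 = 751

751 days


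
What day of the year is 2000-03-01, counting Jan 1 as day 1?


Date: March 1, 2000
Days in months 1 through 2: 60
Plus 1 days in March

Day of year: 61


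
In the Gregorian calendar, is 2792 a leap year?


Gregorian leap year rule: divisible by 4, but not by 100, unless also by 400.
2792 is divisible by 4 but not 100 -> leap year

Yes


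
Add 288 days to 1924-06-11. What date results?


Start: 1924-06-11, add 288 days
June 1924 has 30 days: 30 - 11 = 19 days to June 30 -> 269 left
July 1924 has 31 days -> 238 left
August 1924 has 31 days -> 207 left
September 1924 has 30 days -> 177 left
October 1924 has 31 days -> 146 left
November 1924 has 30 days -> 116 left
December 1924 has 31 days -> 85 left
January 1925 has 31 days -> 54 left
February 1925 has 28 days -> 26 left
March 1925: 26 <= 31 -> lands on March 26

Result: 1925-03-26


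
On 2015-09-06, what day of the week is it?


Date: September 6, 2015
Anchor: Jan 1, 2015. With p = 2015 - 1 = 2014: (p + p//4 - p//100 + p//400) mod 7 = (2014 + 503 - 20 + 5) mod 7 = 2502 mod 7 = 3 -> Thursday (Mon=0 ... Sun=6)
Days before September (Jan-Aug): 243; offset = 243 + 6 - 1 = 248
Weekday index = (3 + 248) mod 7 = 6

Day of the week: Sunday


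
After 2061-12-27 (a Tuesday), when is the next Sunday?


Current: Tuesday
Target: Sunday
Days ahead: 5

Next Sunday: 2062-01-01


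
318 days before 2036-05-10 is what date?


Start: 2036-05-10, subtract 318 days
Back 10 days from May 10 reaches April 30, 2036 -> 308 left
April 2036 has 30 days -> back to March 31, 2036 -> 278 left
March 2036 has 31 days -> back to February 29, 2036 -> 247 left
February 2036 has 29 days -> back to January 31, 2036 -> 218 left
January 2036 has 31 days -> back to December 31, 2035 -> 187 left
December 2035 has 31 days -> back to November 30, 2035 -> 156 left
November 2035 has 30 days -> back to October 31, 2035 -> 126 left
October 2035 has 31 days -> back to September 30, 2035 -> 95 left
September 2035 has 30 days -> back to August 31, 2035 -> 65 left
August 2035 has 31 days -> back to July 31, 2035 -> 34 left
July 2035 has 31 days -> back to June 30, 2035 -> 3 left
June 2035: 30 - 3 = 27 -> lands on June 27

Result: 2035-06-27
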